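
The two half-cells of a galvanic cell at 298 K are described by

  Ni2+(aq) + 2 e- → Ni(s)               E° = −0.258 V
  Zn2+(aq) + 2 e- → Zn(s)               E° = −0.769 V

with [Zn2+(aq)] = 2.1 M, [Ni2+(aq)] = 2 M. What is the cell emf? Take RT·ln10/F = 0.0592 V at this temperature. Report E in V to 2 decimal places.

+0.51 V

The Ni²⁺/Ni couple has the more positive E°, so it is the cathode; Zn²⁺/Zn is the anode.
E°cell = E°cat − E°an = −0.258 − (−0.769) = +0.511 V; n = 2.
For the overall reaction Ni2+(aq) + Zn(s) → Ni(s) + Zn2+(aq), Q = [Zn2+(aq)] / [Ni2+(aq)] = 1.05, giving log Q = 0.021.
E = E° − (0.0592/n)·log Q = +0.511 − (0.0592/2)(0.021) = +0.51 V.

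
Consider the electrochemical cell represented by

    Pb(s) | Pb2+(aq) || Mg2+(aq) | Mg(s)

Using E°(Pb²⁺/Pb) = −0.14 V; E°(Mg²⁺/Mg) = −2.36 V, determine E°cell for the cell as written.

−2.22 V

By convention the left-hand electrode in cell notation is the anode (oxidation) and the right-hand electrode is the cathode (reduction).
E°cell = E°(right) − E°(left) = −2.36 − (−0.14) = −2.22 V.
The negative sign shows that, as written, the cell would require an external voltage to drive the reaction.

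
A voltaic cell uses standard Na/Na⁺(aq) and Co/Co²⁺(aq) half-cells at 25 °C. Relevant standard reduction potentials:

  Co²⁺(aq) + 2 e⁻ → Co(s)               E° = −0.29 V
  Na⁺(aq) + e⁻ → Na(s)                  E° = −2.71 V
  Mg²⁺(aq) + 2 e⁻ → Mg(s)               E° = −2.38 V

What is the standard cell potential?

Of the two couples in this cell, the one with the more positive reduction potential is reduced at the cathode: here that is Co²⁺/Co (−0.29 V); Na⁺/Na (−2.71 V) is the anode.
E°cell = E°(cathode) − E°(anode) = −0.29 − (−2.71) = +2.42 V.

+2.42 V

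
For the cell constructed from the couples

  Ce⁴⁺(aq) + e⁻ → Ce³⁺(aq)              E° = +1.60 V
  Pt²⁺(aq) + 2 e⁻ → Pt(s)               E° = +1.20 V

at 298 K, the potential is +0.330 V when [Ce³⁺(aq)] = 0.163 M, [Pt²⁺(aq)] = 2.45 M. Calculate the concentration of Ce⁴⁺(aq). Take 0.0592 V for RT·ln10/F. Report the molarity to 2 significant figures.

With Ce⁴⁺/Ce³⁺ at the cathode and Pt²⁺/Pt at the anode, E°cell = +1.60 − (+1.20) = +0.40 V (n = 2).
From the Nernst equation, log Q = n(E° − E)/0.0592 = 2·(+0.40 − (+0.330))/0.0592 = 2.365.
The balanced reaction is 2 Ce⁴⁺(aq) + Pt(s) → 2 Ce³⁺(aq) + Pt²⁺(aq), so Q = ([Ce³⁺(aq)]^2·[Pt²⁺(aq)]) / [Ce⁴⁺(aq)]^2.
Solving for the unknown gives log [Ce⁴⁺(aq)] = −1.776, so [Ce⁴⁺(aq)] ≈ 0.017 M.

0.017 M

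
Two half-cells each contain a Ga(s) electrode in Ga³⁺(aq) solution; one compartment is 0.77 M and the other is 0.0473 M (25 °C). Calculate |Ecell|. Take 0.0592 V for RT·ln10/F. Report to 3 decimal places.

For a concentration cell E°cell = 0, since both electrodes use the same couple.
The compartment with the higher Ga³⁺(aq) concentration (0.77 M) acts as the cathode; ions are reduced there and produced at the dilute (0.0473 M) anode.
With n = 3, Ecell = −(0.0592/3)·log([dilute]/[conc]) = −(0.0592/3)·log(0.0473/0.77) = +0.024 V.

0.024 V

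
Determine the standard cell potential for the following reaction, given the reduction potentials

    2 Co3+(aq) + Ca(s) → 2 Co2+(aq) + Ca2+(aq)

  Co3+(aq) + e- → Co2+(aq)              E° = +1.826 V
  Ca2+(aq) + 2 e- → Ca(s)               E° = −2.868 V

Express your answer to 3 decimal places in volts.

+4.694 V

Co3+(aq) gains electrons, so the Co³⁺/Co²⁺ couple is the cathode; the Ca²⁺/Ca couple is the anode.
E°cell = E°(cathode) − E°(anode) = +1.826 − (−2.868) = +4.694 V.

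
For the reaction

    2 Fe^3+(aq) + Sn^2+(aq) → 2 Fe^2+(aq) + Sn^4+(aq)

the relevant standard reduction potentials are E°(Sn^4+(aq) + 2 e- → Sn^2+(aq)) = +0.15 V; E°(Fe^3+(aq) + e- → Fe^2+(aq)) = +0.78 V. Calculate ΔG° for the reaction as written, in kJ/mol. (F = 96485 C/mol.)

−122 kJ/mol

In the reaction as written Fe^3+(aq) is reduced, so the Fe³⁺/Fe²⁺ couple is the cathode and Sn⁴⁺/Sn²⁺ is the anode.
E°cell = +0.78 − (+0.15) = +0.63 V; balancing electrons gives n = 2.
ΔG° = −nFE°cell = −(2)(96485)(+0.63) J/mol = −122 kJ/mol.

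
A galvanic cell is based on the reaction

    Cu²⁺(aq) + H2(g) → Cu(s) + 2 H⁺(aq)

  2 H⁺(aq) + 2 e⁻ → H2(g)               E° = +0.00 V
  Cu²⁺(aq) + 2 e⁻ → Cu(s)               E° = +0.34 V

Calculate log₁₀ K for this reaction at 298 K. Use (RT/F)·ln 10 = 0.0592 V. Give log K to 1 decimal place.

The Cu²⁺/Cu couple is reduced (cathode); E°cell = +0.34 − (+0.00) = +0.34 V with n = 2.
At equilibrium E = 0, so log K = nE°cell / 0.0592 = (2)(+0.34) / 0.0592 = 11.5.

log K = 11.5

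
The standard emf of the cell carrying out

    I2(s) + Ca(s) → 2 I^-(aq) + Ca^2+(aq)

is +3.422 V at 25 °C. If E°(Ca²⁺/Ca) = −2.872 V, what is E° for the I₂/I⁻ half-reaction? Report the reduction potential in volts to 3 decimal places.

In the reaction as written the I₂/I⁻ couple is reduced (cathode) and Ca²⁺/Ca is oxidized (anode), so E°cell = E°(I₂/I⁻) − E°(Ca²⁺/Ca).
E°(I₂/I⁻) = E°cell + E°(anode) = +3.422 + (−2.872) = +0.550 V.

+0.550 V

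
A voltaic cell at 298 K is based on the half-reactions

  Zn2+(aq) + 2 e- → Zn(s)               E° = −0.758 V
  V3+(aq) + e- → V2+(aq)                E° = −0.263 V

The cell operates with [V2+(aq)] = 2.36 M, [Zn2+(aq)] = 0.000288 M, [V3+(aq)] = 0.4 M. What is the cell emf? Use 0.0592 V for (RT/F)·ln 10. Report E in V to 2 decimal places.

+0.55 V

The V³⁺/V²⁺ couple has the more positive E°, so it is the cathode; Zn²⁺/Zn is the anode.
E°cell = E°cat − E°an = −0.263 − (−0.758) = +0.495 V; n = 2.
Balancing gives 2 V3+(aq) + Zn(s) → 2 V2+(aq) + Zn2+(aq); hence Q = ([V2+(aq)]^2·[Zn2+(aq)]) / [V3+(aq)]^2 = 0.01 (log Q = −1.999).
By the Nernst equation, E = +0.495 − (0.0592/2)·(−1.999) = +0.55 V.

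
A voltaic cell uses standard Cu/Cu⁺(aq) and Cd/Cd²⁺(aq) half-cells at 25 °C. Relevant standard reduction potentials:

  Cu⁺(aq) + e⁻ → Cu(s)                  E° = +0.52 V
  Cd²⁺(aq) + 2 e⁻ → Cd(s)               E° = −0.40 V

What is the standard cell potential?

+0.92 V

Of the two couples in this cell, the one with the more positive reduction potential is reduced at the cathode: here that is Cu⁺/Cu (+0.52 V); Cd²⁺/Cd (−0.40 V) is the anode.
E°cell = E°(cathode) − E°(anode) = +0.52 − (−0.40) = +0.92 V.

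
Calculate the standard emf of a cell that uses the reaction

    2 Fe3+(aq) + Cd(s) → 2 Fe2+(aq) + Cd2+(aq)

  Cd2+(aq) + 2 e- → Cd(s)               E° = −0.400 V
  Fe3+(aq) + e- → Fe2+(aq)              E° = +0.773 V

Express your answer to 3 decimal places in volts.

In the reaction as written, Fe3+(aq) is reduced (cathode) and Cd2+(aq) is produced by oxidation at the anode.
E°cell = E°(cathode) − E°(anode) = +0.773 − (−0.400) = +1.173 V.
The positive value indicates the reaction is spontaneous as written.

+1.173 V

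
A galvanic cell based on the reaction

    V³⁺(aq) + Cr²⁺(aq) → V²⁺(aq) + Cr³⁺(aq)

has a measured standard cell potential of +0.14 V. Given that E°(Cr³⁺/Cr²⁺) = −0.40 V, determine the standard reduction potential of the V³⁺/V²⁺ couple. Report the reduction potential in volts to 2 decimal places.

−0.26 V

In the reaction as written the V³⁺/V²⁺ couple is reduced (cathode) and Cr³⁺/Cr²⁺ is oxidized (anode), so E°cell = E°(V³⁺/V²⁺) − E°(Cr³⁺/Cr²⁺).
E°(V³⁺/V²⁺) = E°cell + E°(anode) = +0.14 + (−0.40) = −0.26 V.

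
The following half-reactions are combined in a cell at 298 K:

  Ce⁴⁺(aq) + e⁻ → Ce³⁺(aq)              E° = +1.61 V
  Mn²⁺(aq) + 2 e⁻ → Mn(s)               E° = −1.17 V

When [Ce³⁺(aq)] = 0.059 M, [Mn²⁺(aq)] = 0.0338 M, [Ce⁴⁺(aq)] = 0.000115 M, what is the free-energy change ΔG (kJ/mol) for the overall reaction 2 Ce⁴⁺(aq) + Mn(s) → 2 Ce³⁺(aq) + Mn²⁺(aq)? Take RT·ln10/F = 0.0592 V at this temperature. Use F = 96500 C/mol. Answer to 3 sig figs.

E°cell = +1.61 − (−1.17) = +2.78 V; the balanced reaction transfers n = 2 electrons.
Here Q = ([Ce³⁺(aq)]^2·[Mn²⁺(aq)]) / [Ce⁴⁺(aq)]^2 = 8.9×10^3 (log Q = 3.949), giving E = +2.78 − (0.0592/2)·(3.949) = +2.6631 V.
ΔG = −nFE = −(2)(96500)(+2.6631) J/mol = −514 kJ/mol.

−514 kJ/mol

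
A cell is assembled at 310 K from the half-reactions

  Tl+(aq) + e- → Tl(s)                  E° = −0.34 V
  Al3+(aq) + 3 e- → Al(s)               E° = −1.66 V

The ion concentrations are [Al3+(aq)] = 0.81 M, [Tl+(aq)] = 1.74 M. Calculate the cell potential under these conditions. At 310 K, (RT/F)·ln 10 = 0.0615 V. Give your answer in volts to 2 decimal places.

Tl⁺/Tl is reduced (cathode, E° = −0.34 V) and Al³⁺/Al is oxidized (anode).
E°cell = −0.34 − (−1.66) = +1.32 V, with n = 3 electrons transferred.
For the overall reaction 3 Tl+(aq) + Al(s) → 3 Tl(s) + Al3+(aq), Q = [Al3+(aq)] / [Tl+(aq)]^3 = 0.154, giving log Q = −0.813.
Applying E = E° − (RT ln10/nF)·log Q gives +1.32 − (0.0615/3)(−0.813) = +1.34 V.

+1.34 V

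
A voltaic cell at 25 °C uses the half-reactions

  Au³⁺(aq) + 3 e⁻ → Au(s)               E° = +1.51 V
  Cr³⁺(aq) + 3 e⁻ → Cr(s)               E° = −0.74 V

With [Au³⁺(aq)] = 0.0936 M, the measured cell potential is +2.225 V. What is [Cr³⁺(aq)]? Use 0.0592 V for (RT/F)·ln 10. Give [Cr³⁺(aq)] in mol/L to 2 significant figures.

Au³⁺/Au is the cathode (higher E°); E°cell = +1.51 − (−0.74) = +2.25 V with n = 3.
From the Nernst equation, log Q = n(E° − E)/0.0592 = 3·(+2.25 − (+2.225))/0.0592 = 1.267.
Balancing electrons gives Au³⁺(aq) + Cr(s) → Au(s) + Cr³⁺(aq); thus Q = [Cr³⁺(aq)] / [Au³⁺(aq)].
Isolating [Cr³⁺(aq)] in Q = 10^{1.267} yields log [Cr³⁺(aq)] = 0.238, i.e. 1.7 M.

1.7 M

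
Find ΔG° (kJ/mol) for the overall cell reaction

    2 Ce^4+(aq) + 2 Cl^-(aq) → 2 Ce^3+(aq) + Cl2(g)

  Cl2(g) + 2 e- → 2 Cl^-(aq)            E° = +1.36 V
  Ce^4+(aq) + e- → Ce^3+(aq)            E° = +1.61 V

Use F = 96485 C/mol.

−48.2 kJ/mol

In the reaction as written Ce^4+(aq) is reduced, so the Ce⁴⁺/Ce³⁺ couple is the cathode and Cl₂/Cl⁻ is the anode.
E°cell = +1.61 − (+1.36) = +0.25 V; balancing electrons gives n = 2.
ΔG° = −nFE°cell = −(2)(96485)(+0.25) J/mol = −48.2 kJ/mol.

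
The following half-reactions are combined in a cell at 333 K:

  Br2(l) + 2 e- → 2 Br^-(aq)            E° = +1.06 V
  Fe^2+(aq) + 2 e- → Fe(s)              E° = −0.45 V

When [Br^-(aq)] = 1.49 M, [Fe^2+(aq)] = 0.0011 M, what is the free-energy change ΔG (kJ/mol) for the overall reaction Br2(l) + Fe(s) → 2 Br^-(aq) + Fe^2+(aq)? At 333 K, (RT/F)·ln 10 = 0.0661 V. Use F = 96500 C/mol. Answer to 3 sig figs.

−308 kJ/mol

E°cell = +1.06 − (−0.45) = +1.51 V; the balanced reaction transfers n = 2 electrons.
Here Q = [Br^-(aq)]^2·[Fe^2+(aq)] = 0.00244 (log Q = −2.612), giving E = +1.51 − (0.0661/2)·(−2.612) = +1.5963 V.
Then ΔG = −nFE = −2 × 96500 × +1.5963 J/mol = −308 kJ/mol.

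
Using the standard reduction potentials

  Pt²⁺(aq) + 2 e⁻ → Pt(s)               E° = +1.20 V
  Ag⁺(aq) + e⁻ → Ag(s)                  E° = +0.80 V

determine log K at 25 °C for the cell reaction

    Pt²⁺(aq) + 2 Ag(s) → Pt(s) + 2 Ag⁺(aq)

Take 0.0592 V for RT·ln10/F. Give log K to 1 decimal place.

log K = 13.5

The Pt²⁺/Pt couple is reduced (cathode); E°cell = +1.20 − (+0.80) = +0.40 V with n = 2.
At equilibrium E = 0, so log K = nE°cell / 0.0592 = (2)(+0.40) / 0.0592 = 13.5.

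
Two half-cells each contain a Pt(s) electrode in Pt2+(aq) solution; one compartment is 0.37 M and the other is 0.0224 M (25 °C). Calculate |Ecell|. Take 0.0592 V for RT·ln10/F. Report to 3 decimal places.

0.036 V

For a concentration cell E°cell = 0, since both electrodes use the same couple.
The compartment with the higher Pt2+(aq) concentration (0.37 M) acts as the cathode; ions are reduced there and produced at the dilute (0.0224 M) anode.
With n = 2, Ecell = −(0.0592/2)·log([dilute]/[conc]) = −(0.0592/2)·log(0.0224/0.37) = +0.036 V.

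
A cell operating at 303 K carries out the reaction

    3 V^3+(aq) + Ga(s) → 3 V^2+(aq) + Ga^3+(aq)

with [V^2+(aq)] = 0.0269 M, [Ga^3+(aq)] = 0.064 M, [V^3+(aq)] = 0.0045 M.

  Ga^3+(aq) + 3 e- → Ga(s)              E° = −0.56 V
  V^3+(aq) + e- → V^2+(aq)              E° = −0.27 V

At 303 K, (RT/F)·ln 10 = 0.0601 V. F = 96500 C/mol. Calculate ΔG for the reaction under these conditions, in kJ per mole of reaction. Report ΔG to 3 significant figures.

−77.4 kJ/mol

E°cell = −0.27 − (−0.56) = +0.29 V; the balanced reaction transfers n = 3 electrons.
Here Q = ([V^2+(aq)]^3·[Ga^3+(aq)]) / [V^3+(aq)]^3 = 13.7 (log Q = 1.136), giving E = +0.29 − (0.0601/3)·(1.136) = +0.2672 V.
ΔG = −nFE = −(3)(96500)(+0.2672) J/mol = −77.4 kJ/mol.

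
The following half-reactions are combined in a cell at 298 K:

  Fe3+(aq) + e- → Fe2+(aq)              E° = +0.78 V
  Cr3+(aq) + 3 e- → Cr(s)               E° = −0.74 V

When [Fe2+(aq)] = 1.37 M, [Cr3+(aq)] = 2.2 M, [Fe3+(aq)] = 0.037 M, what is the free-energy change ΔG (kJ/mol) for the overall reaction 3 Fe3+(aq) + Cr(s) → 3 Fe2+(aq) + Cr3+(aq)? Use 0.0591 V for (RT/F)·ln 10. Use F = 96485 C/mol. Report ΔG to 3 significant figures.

E°cell = +0.78 − (−0.74) = +1.52 V; the balanced reaction transfers n = 3 electrons.
The reaction quotient is ([Fe2+(aq)]^3·[Cr3+(aq)]) / [Fe3+(aq)]^3 = 1.12×10^5; by Nernst, E = +1.52 − (0.0591/3)(5.048) = +1.4206 V.
Then ΔG = −nFE = −3 × 96485 × +1.4206 J/mol = −411 kJ/mol.

−411 kJ/mol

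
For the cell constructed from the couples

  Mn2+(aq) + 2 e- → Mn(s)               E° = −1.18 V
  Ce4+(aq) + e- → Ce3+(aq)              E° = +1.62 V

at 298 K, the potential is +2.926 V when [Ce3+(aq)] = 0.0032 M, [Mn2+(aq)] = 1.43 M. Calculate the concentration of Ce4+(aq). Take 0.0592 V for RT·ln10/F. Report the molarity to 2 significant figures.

With Ce⁴⁺/Ce³⁺ at the cathode and Mn²⁺/Mn at the anode, E°cell = +1.62 − (−1.18) = +2.80 V (n = 2).
Rearranging E = E° − (0.0592/n)·log Q gives log Q = 2(+2.80 − (+2.926))/0.0592 = −4.257.
Balancing electrons gives 2 Ce4+(aq) + Mn(s) → 2 Ce3+(aq) + Mn2+(aq); thus Q = ([Ce3+(aq)]^2·[Mn2+(aq)]) / [Ce4+(aq)]^2.
Isolating [Ce4+(aq)] in Q = 10^{−4.257} yields log [Ce4+(aq)] = −0.289, i.e. 0.51 M.

0.51 M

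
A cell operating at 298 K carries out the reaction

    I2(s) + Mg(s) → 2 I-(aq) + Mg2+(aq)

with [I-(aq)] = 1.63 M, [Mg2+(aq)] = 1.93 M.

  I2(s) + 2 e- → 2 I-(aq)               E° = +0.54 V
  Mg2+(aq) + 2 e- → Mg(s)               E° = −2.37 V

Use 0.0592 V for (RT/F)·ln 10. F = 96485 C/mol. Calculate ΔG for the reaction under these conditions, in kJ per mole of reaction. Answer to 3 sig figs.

E°cell = +0.54 − (−2.37) = +2.91 V; the balanced reaction transfers n = 2 electrons.
The reaction quotient is [I-(aq)]^2·[Mg2+(aq)] = 5.13; by Nernst, E = +2.91 − (0.0592/2)(0.710) = +2.8890 V.
Then ΔG = −nFE = −2 × 96485 × +2.8890 J/mol = −557 kJ/mol.

−557 kJ/mol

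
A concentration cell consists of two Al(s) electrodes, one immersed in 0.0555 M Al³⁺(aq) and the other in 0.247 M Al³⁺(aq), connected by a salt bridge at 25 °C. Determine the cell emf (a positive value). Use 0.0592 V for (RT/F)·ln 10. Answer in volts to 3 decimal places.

For a concentration cell E°cell = 0, since both electrodes use the same couple.
The compartment with the higher Al³⁺(aq) concentration (0.247 M) acts as the cathode; ions are reduced there and produced at the dilute (0.0555 M) anode.
With n = 3, Ecell = −(0.0592/3)·log([dilute]/[conc]) = −(0.0592/3)·log(0.0555/0.247) = +0.013 V.

0.013 V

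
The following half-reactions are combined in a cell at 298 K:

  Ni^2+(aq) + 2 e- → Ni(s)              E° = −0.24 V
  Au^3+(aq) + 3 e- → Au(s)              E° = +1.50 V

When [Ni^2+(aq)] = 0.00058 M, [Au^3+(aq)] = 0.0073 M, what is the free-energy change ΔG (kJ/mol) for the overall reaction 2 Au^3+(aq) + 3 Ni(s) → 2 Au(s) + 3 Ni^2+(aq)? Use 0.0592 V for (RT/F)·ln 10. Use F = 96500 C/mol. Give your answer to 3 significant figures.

−1040 kJ/mol

With Au³⁺/Au reduced at the cathode, E°cell = +1.50 − (−0.24) = +1.74 V and n = 6.
The reaction quotient is [Ni^2+(aq)]^3 / [Au^3+(aq)]^2 = 3.66×10^−6; by Nernst, E = +1.74 − (0.0592/6)(−5.436) = +1.7936 V.
ΔG = −nFE = −(6)(96500)(+1.7936) J/mol = −1040 kJ/mol.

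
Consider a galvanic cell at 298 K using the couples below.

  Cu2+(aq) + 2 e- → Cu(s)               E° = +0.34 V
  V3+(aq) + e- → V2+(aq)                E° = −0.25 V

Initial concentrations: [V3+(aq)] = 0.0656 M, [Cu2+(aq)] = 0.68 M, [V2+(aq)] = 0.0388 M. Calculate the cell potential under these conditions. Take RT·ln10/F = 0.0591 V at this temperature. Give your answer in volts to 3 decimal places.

The Cu²⁺/Cu couple has the more positive E°, so it is the cathode; V³⁺/V²⁺ is the anode.
E°cell = E°cat − E°an = +0.34 − (−0.25) = +0.59 V; n = 2.
For the overall reaction Cu2+(aq) + 2 V2+(aq) → Cu(s) + 2 V3+(aq), Q = [V3+(aq)]^2 / ([Cu2+(aq)]·[V2+(aq)]^2) = 4.2, giving log Q = 0.624.
By the Nernst equation, E = +0.59 − (0.0591/2)·(0.624) = +0.572 V.

+0.572 V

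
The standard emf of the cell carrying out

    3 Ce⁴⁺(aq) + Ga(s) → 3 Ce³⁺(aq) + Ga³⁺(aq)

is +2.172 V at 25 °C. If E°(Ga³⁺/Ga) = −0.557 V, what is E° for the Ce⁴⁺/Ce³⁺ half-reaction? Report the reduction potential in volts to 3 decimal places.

In the reaction as written the Ce⁴⁺/Ce³⁺ couple is reduced (cathode) and Ga³⁺/Ga is oxidized (anode), so E°cell = E°(Ce⁴⁺/Ce³⁺) − E°(Ga³⁺/Ga).
E°(Ce⁴⁺/Ce³⁺) = E°cell + E°(anode) = +2.172 + (−0.557) = +1.615 V.

+1.615 V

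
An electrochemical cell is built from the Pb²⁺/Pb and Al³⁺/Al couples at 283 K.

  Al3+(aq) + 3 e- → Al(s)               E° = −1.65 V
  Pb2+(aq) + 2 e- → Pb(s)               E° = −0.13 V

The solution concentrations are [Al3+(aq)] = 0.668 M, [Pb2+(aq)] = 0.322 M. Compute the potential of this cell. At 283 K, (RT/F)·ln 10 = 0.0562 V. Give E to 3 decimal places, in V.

Pb²⁺/Pb is reduced (cathode, E° = −0.13 V) and Al³⁺/Al is oxidized (anode).
E°cell = −0.13 − (−1.65) = +1.52 V, with n = 6 electrons transferred.
The balanced reaction is 3 Pb2+(aq) + 2 Al(s) → 3 Pb(s) + 2 Al3+(aq), so Q = [Al3+(aq)]^2 / [Pb2+(aq)]^3 = 13.4 and log Q = 1.126.
By the Nernst equation, E = +1.52 − (0.0562/6)·(1.126) = +1.509 V.

+1.509 V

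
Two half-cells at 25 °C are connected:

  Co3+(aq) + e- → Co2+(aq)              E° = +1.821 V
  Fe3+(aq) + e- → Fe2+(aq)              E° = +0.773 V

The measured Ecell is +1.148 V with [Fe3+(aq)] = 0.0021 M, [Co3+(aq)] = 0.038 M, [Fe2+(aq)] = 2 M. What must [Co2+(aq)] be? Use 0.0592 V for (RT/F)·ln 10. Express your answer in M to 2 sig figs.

The Co³⁺/Co²⁺ couple has the larger reduction potential, so it is the cathode: E°cell = +1.821 − (+0.773) = +1.048 V and n = 1.
Rearranging E = E° − (0.0592/n)·log Q gives log Q = 1(+1.048 − (+1.148))/0.0592 = −1.689.
The balanced reaction is Co3+(aq) + Fe2+(aq) → Co2+(aq) + Fe3+(aq), so Q = ([Co2+(aq)]·[Fe3+(aq)]) / ([Co3+(aq)]·[Fe2+(aq)]).
Isolating [Co2+(aq)] in Q = 10^{−1.689} yields log [Co2+(aq)] = −0.130, i.e. 0.74 M.

0.74 M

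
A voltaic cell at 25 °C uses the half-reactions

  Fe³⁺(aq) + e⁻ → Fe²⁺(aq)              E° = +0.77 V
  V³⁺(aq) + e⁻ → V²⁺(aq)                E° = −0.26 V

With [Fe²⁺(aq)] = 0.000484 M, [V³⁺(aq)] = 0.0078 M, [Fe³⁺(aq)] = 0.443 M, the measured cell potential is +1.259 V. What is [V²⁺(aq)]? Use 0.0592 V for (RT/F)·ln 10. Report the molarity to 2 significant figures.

Fe³⁺/Fe²⁺ is the cathode (higher E°); E°cell = +0.77 − (−0.26) = +1.03 V with n = 1.
Since E = E° − (0.0592/n)·log Q, log Q = n(E° − E)/0.0592 = −3.868.
The balanced reaction is Fe³⁺(aq) + V²⁺(aq) → Fe²⁺(aq) + V³⁺(aq), so Q = ([Fe²⁺(aq)]·[V³⁺(aq)]) / ([Fe³⁺(aq)]·[V²⁺(aq)]).
Solving for the unknown gives log [V²⁺(aq)] = −1.201, so [V²⁺(aq)] ≈ 0.063 M.

0.063 M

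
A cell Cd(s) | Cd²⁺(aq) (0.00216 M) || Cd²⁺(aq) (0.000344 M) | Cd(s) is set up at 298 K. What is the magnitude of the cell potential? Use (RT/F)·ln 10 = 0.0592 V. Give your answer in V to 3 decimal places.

0.024 V

For a concentration cell E°cell = 0, since both electrodes use the same couple.
The compartment with the higher Cd²⁺(aq) concentration (0.00216 M) acts as the cathode; ions are reduced there and produced at the dilute (0.000344 M) anode.
With n = 2, Ecell = −(0.0592/2)·log([dilute]/[conc]) = −(0.0592/2)·log(0.000344/0.00216) = +0.024 V.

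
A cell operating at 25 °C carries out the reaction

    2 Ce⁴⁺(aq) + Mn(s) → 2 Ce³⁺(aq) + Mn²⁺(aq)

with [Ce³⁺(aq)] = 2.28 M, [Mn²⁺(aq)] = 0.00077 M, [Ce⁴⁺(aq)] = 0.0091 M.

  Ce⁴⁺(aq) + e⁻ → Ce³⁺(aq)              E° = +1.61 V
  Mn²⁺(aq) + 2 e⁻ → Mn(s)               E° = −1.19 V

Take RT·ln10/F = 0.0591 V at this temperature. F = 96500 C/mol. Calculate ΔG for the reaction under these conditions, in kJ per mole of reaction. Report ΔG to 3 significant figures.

With Ce⁴⁺/Ce³⁺ reduced at the cathode, E°cell = +1.61 − (−1.19) = +2.80 V and n = 2.
Q = ([Ce³⁺(aq)]^2·[Mn²⁺(aq)]) / [Ce⁴⁺(aq)]^2 = 48.3, so log Q = 1.684 and E = +2.80 − (0.0591/2)(1.684) = +2.7502 V.
ΔG = −nFE = −(2)(96500)(+2.7502) J/mol = −531 kJ/mol.

−531 kJ/mol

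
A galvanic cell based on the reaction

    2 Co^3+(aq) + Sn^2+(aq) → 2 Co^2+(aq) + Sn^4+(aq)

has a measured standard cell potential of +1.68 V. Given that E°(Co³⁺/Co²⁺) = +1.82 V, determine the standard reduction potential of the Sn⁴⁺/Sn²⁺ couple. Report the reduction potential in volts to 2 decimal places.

In the reaction as written the Co³⁺/Co²⁺ couple is reduced (cathode) and Sn⁴⁺/Sn²⁺ is oxidized (anode), so E°cell = E°(Co³⁺/Co²⁺) − E°(Sn⁴⁺/Sn²⁺).
E°(Sn⁴⁺/Sn²⁺) = E°(cathode) − E°cell = +1.82 − (+1.68) = +0.14 V.

+0.14 V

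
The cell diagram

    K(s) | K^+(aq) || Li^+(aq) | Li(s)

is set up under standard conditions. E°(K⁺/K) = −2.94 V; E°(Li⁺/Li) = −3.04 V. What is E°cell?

−0.10 V

By convention the left-hand electrode in cell notation is the anode (oxidation) and the right-hand electrode is the cathode (reduction).
E°cell = E°(right) − E°(left) = −3.04 − (−2.94) = −0.10 V.
The negative sign shows that, as written, the cell would require an external voltage to drive the reaction.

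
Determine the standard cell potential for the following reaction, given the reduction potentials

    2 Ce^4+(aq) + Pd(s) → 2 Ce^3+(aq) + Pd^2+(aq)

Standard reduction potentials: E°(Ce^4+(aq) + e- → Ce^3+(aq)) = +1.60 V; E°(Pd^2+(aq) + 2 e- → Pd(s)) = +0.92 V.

+0.68 V

Ce^4+(aq) gains electrons, so the Ce⁴⁺/Ce³⁺ couple is the cathode; the Pd²⁺/Pd couple is the anode.
E°cell = E°(cathode) − E°(anode) = +1.60 − (+0.92) = +0.68 V.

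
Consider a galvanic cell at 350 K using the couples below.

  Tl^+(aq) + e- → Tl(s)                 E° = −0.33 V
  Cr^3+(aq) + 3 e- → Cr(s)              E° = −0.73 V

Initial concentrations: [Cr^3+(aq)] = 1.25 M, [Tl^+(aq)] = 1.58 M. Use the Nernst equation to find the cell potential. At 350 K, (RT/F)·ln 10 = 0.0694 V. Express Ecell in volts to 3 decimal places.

+0.412 V

The Tl⁺/Tl couple has the more positive E°, so it is the cathode; Cr³⁺/Cr is the anode.
The standard potential is −0.33 − (−0.73) = +0.40 V and the balanced reaction transfers n = 3 electrons.
For the overall reaction 3 Tl^+(aq) + Cr(s) → 3 Tl(s) + Cr^3+(aq), Q = [Cr^3+(aq)] / [Tl^+(aq)]^3 = 0.317, giving log Q = −0.499.
E = E° − (0.0694/n)·log Q = +0.40 − (0.0694/3)(−0.499) = +0.412 V.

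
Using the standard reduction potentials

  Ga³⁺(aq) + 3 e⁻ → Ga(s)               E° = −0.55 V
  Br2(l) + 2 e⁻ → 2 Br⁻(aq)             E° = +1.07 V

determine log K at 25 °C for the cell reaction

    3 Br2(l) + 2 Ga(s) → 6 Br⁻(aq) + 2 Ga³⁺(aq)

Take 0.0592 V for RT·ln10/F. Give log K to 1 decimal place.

log K = 164.2

The Br₂/Br⁻ couple is reduced (cathode); E°cell = +1.07 − (−0.55) = +1.62 V with n = 6.
At equilibrium E = 0, so log K = nE°cell / 0.0592 = (6)(+1.62) / 0.0592 = 164.2.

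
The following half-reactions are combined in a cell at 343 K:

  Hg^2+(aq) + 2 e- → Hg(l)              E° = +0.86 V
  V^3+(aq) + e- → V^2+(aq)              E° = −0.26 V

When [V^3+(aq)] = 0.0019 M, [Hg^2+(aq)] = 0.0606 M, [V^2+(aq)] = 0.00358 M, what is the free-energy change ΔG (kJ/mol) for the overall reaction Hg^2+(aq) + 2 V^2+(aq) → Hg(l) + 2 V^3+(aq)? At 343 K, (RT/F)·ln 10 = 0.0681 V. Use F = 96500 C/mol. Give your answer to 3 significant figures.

With Hg²⁺/Hg reduced at the cathode, E°cell = +0.86 − (−0.26) = +1.12 V and n = 2.
Here Q = [V^3+(aq)]^2 / ([Hg^2+(aq)]·[V^2+(aq)]^2) = 4.65 (log Q = 0.667), giving E = +1.12 − (0.0681/2)·(0.667) = +1.0973 V.
Then ΔG = −nFE = −2 × 96500 × +1.0973 J/mol = −212 kJ/mol.

−212 kJ/mol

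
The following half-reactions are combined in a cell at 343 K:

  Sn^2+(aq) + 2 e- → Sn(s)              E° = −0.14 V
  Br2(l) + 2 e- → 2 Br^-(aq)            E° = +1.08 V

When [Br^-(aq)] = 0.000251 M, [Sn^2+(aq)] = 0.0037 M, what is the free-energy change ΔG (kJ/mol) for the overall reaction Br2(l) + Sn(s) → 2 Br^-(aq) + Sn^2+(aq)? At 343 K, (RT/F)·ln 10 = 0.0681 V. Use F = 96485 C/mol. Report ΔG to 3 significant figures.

With Br₂/Br⁻ reduced at the cathode, E°cell = +1.08 − (−0.14) = +1.22 V and n = 2.
Here Q = [Br^-(aq)]^2·[Sn^2+(aq)] = 2.33×10^−10 (log Q = −9.632), giving E = +1.22 − (0.0681/2)·(−9.632) = +1.5480 V.
ΔG = −nFE = −(2)(96485)(+1.5480) J/mol = −299 kJ/mol.

−299 kJ/mol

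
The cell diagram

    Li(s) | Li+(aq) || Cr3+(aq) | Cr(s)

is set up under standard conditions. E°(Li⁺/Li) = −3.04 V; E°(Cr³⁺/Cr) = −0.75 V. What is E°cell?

By convention the left-hand electrode in cell notation is the anode (oxidation) and the right-hand electrode is the cathode (reduction).
E°cell = E°(right) − E°(left) = −0.75 − (−3.04) = +2.29 V.

+2.29 V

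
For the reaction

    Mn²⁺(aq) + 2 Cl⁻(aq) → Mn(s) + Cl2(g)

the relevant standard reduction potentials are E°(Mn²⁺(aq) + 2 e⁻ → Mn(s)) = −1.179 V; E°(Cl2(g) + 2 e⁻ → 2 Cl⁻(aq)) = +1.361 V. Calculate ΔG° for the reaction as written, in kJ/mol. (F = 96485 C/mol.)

In the reaction as written Mn²⁺(aq) is reduced, so the Mn²⁺/Mn couple is the cathode and Cl₂/Cl⁻ is the anode.
E°cell = −1.179 − (+1.361) = −2.540 V; balancing electrons gives n = 2.
ΔG° = −nFE°cell = −(2)(96485)(−2.540) J/mol = +490 kJ/mol.

+490 kJ/mol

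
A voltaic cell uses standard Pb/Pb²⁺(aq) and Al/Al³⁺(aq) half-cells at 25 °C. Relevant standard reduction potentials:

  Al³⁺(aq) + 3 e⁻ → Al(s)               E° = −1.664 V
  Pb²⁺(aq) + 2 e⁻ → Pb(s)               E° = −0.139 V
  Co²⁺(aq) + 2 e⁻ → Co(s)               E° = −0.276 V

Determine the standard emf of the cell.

Of the two couples in this cell, the one with the more positive reduction potential is reduced at the cathode: here that is Pb²⁺/Pb (−0.139 V); Al³⁺/Al (−1.664 V) is the anode.
E°cell = E°(cathode) − E°(anode) = −0.139 − (−1.664) = +1.525 V.

+1.525 V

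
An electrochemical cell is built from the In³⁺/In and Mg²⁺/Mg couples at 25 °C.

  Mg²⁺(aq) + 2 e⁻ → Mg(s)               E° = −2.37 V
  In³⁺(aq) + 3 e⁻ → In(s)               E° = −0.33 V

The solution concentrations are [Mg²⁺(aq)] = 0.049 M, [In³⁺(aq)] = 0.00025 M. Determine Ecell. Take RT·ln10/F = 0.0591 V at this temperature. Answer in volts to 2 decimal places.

Since E°(In³⁺/In) > E°(Mg²⁺/Mg), In³⁺/In serves as the cathode.
E°cell = −0.33 − (−2.37) = +2.04 V, with n = 6 electrons transferred.
The balanced reaction is 2 In³⁺(aq) + 3 Mg(s) → 2 In(s) + 3 Mg²⁺(aq), so Q = [Mg²⁺(aq)]^3 / [In³⁺(aq)]^2 = 1.88×10^3 and log Q = 3.275.
E = E° − (0.0591/n)·log Q = +2.04 − (0.0591/6)(3.275) = +2.01 V.

+2.01 V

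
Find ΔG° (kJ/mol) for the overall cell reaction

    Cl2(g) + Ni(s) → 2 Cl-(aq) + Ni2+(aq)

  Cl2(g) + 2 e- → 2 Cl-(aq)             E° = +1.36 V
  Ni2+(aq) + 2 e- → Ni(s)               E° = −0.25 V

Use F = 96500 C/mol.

In the reaction as written Cl2(g) is reduced, so the Cl₂/Cl⁻ couple is the cathode and Ni²⁺/Ni is the anode.
E°cell = +1.36 − (−0.25) = +1.61 V; balancing electrons gives n = 2.
ΔG° = −nFE°cell = −(2)(96500)(+1.61) J/mol = −311 kJ/mol.

−311 kJ/mol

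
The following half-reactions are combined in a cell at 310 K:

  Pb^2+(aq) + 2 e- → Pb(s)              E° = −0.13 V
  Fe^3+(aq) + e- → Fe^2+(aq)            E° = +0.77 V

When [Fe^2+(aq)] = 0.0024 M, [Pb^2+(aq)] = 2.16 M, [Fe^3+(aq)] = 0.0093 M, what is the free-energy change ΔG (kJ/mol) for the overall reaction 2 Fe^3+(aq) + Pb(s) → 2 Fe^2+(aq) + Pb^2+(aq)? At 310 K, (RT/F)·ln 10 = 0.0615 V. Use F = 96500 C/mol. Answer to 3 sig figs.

−179 kJ/mol

E°cell = +0.77 − (−0.13) = +0.90 V; the balanced reaction transfers n = 2 electrons.
Here Q = ([Fe^2+(aq)]^2·[Pb^2+(aq)]) / [Fe^3+(aq)]^2 = 0.144 (log Q = −0.842), giving E = +0.90 − (0.0615/2)·(−0.842) = +0.9259 V.
ΔG = −nFE = −(2)(96500)(+0.9259) J/mol = −179 kJ/mol.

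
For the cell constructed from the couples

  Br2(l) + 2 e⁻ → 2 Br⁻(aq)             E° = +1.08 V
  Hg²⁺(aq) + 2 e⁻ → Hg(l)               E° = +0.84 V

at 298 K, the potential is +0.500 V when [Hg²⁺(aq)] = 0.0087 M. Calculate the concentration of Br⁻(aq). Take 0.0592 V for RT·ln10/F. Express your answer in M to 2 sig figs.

The Br₂/Br⁻ couple has the larger reduction potential, so it is the cathode: E°cell = +1.08 − (+0.84) = +0.24 V and n = 2.
Since E = E° − (0.0592/n)·log Q, log Q = n(E° − E)/0.0592 = −8.784.
Balancing electrons gives Br2(l) + Hg(l) → 2 Br⁻(aq) + Hg²⁺(aq); thus Q = [Br⁻(aq)]^2·[Hg²⁺(aq)].
Solving for the unknown gives log [Br⁻(aq)] = −3.362, so [Br⁻(aq)] ≈ 0.00043 M.

0.00043 M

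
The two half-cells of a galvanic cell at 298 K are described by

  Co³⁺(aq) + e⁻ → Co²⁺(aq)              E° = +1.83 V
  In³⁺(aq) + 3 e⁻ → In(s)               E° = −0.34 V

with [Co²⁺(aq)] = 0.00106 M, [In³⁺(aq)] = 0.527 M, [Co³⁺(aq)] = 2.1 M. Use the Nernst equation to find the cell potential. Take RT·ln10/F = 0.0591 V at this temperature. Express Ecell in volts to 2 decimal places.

Co³⁺/Co²⁺ is reduced (cathode, E° = +1.83 V) and In³⁺/In is oxidized (anode).
E°cell = E°cat − E°an = +1.83 − (−0.34) = +2.17 V; n = 3.
The balanced reaction is 3 Co³⁺(aq) + In(s) → 3 Co²⁺(aq) + In³⁺(aq), so Q = ([Co²⁺(aq)]^3·[In³⁺(aq)]) / [Co³⁺(aq)]^3 = 6.78×10^−11 and log Q = −10.169.
Applying E = E° − (RT ln10/nF)·log Q gives +2.17 − (0.0591/3)(−10.169) = +2.37 V.

+2.37 V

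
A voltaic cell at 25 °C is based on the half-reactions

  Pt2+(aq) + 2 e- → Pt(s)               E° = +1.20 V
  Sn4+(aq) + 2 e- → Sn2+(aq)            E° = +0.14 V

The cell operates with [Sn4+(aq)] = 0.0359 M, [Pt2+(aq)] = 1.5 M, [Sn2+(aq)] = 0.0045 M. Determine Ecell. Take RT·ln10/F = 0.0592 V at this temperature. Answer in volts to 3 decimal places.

Pt²⁺/Pt is reduced (cathode, E° = +1.20 V) and Sn⁴⁺/Sn²⁺ is oxidized (anode).
The standard potential is +1.20 − (+0.14) = +1.06 V and the balanced reaction transfers n = 2 electrons.
Balancing gives Pt2+(aq) + Sn2+(aq) → Pt(s) + Sn4+(aq); hence Q = [Sn4+(aq)] / ([Pt2+(aq)]·[Sn2+(aq)]) = 5.32 (log Q = 0.726).
Applying E = E° − (RT ln10/nF)·log Q gives +1.06 − (0.0592/2)(0.726) = +1.039 V.

+1.039 V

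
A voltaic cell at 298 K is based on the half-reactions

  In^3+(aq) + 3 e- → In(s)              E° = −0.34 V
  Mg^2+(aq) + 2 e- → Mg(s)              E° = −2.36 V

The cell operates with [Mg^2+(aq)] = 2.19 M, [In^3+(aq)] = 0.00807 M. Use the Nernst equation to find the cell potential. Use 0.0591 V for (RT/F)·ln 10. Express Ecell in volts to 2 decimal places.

Since E°(In³⁺/In) > E°(Mg²⁺/Mg), In³⁺/In serves as the cathode.
E°cell = −0.34 − (−2.36) = +2.02 V, with n = 6 electrons transferred.
Balancing gives 2 In^3+(aq) + 3 Mg(s) → 2 In(s) + 3 Mg^2+(aq); hence Q = [Mg^2+(aq)]^3 / [In^3+(aq)]^2 = 1.61×10^5 (log Q = 5.208).
E = E° − (0.0591/n)·log Q = +2.02 − (0.0591/6)(5.208) = +1.97 V.

+1.97 V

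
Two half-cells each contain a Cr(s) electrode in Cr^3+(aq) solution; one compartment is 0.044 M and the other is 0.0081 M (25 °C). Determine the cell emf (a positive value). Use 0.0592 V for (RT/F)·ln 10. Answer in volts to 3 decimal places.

For a concentration cell E°cell = 0, since both electrodes use the same couple.
The compartment with the higher Cr^3+(aq) concentration (0.044 M) acts as the cathode; ions are reduced there and produced at the dilute (0.0081 M) anode.
With n = 3, Ecell = −(0.0592/3)·log([dilute]/[conc]) = −(0.0592/3)·log(0.0081/0.044) = +0.015 V.

0.015 V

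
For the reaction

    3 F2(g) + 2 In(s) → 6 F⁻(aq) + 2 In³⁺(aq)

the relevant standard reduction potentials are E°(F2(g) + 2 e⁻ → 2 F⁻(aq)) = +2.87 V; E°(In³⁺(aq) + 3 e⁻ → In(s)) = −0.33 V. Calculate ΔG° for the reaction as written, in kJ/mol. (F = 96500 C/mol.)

−1853 kJ/mol

In the reaction as written F2(g) is reduced, so the F₂/F⁻ couple is the cathode and In³⁺/In is the anode.
E°cell = +2.87 − (−0.33) = +3.20 V; balancing electrons gives n = 6.
ΔG° = −nFE°cell = −(6)(96500)(+3.20) J/mol = −1853 kJ/mol.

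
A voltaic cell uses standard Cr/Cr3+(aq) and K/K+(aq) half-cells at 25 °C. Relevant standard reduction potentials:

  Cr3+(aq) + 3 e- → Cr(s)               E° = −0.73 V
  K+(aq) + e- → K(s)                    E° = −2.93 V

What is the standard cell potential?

The Cr³⁺/Cr couple has the higher E°, so Cr ion is reduced (cathode) and K is oxidized (anode).
E°cell = E°(cathode) − E°(anode) = −0.73 − (−2.93) = +2.20 V.

+2.20 V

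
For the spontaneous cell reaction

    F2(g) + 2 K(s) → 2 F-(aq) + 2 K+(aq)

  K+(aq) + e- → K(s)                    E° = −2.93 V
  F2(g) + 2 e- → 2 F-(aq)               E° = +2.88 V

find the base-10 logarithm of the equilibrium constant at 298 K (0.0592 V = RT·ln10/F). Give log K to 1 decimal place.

log K = 196.3

The F₂/F⁻ couple is reduced (cathode); E°cell = +2.88 − (−2.93) = +5.81 V with n = 2.
At equilibrium E = 0, so log K = nE°cell / 0.0592 = (2)(+5.81) / 0.0592 = 196.3.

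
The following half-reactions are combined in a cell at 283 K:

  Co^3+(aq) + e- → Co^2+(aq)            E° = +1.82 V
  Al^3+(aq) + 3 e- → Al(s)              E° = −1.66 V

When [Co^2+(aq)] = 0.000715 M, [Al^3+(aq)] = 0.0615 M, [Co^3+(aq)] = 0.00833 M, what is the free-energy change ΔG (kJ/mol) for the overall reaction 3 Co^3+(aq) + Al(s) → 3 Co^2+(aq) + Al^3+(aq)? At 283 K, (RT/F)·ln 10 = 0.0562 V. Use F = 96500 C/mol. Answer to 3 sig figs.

E°cell = +1.82 − (−1.66) = +3.48 V; the balanced reaction transfers n = 3 electrons.
Here Q = ([Co^2+(aq)]^3·[Al^3+(aq)]) / [Co^3+(aq)]^3 = 3.89×10^−5 (log Q = −4.410), giving E = +3.48 − (0.0562/3)·(−4.410) = +3.5626 V.
Then ΔG = −nFE = −3 × 96500 × +3.5626 J/mol = −1030 kJ/mol.

−1030 kJ/mol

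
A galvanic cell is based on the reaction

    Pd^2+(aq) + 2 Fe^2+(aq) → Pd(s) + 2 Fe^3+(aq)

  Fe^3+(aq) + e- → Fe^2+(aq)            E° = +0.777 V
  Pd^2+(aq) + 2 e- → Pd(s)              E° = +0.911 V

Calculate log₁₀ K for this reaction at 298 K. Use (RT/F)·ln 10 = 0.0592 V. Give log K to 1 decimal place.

log K = 4.5

The Pd²⁺/Pd couple is reduced (cathode); E°cell = +0.911 − (+0.777) = +0.134 V with n = 2.
At equilibrium E = 0, so log K = nE°cell / 0.0592 = (2)(+0.134) / 0.0592 = 4.5.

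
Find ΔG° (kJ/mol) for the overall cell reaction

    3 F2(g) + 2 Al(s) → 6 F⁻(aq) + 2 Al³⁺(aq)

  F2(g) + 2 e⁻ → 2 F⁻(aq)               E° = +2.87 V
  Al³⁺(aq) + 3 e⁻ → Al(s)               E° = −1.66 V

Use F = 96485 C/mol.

In the reaction as written F2(g) is reduced, so the F₂/F⁻ couple is the cathode and Al³⁺/Al is the anode.
E°cell = +2.87 − (−1.66) = +4.53 V; balancing electrons gives n = 6.
ΔG° = −nFE°cell = −(6)(96485)(+4.53) J/mol = −2622 kJ/mol.

−2622 kJ/mol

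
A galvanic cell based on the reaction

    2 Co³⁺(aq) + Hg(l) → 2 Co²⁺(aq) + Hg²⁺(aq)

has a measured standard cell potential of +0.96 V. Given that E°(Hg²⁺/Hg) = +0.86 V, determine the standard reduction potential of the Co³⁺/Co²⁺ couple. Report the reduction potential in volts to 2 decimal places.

+1.82 V

In the reaction as written the Co³⁺/Co²⁺ couple is reduced (cathode) and Hg²⁺/Hg is oxidized (anode), so E°cell = E°(Co³⁺/Co²⁺) − E°(Hg²⁺/Hg).
E°(Co³⁺/Co²⁺) = E°cell + E°(anode) = +0.96 + (+0.86) = +1.82 V.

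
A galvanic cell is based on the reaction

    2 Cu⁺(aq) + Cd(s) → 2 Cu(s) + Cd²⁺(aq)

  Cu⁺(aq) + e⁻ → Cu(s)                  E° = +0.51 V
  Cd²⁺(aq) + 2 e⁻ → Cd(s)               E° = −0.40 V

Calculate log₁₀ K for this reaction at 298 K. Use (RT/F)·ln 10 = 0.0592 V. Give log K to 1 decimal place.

log K = 30.7

The Cu⁺/Cu couple is reduced (cathode); E°cell = +0.51 − (−0.40) = +0.91 V with n = 2.
At equilibrium E = 0, so log K = nE°cell / 0.0592 = (2)(+0.91) / 0.0592 = 30.7.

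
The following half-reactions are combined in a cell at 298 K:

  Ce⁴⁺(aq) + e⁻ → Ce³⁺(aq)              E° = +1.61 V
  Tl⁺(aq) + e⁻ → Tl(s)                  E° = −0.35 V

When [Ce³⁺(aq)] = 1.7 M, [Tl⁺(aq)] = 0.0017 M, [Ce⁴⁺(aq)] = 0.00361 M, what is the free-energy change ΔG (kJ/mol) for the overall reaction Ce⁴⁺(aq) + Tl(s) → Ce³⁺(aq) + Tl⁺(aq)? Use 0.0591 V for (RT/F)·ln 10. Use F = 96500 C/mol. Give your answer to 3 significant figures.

−190 kJ/mol

E°cell = +1.61 − (−0.35) = +1.96 V; the balanced reaction transfers n = 1 electron.
Here Q = ([Ce³⁺(aq)]·[Tl⁺(aq)]) / [Ce⁴⁺(aq)] = 0.801 (log Q = −0.097), giving E = +1.96 − (0.0591/1)·(−0.097) = +1.9657 V.
Then ΔG = −nFE = −1 × 96500 × +1.9657 J/mol = −190 kJ/mol.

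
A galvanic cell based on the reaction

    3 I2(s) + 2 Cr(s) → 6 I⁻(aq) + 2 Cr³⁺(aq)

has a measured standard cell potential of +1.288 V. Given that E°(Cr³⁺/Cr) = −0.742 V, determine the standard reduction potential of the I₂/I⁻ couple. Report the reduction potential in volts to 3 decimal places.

In the reaction as written the I₂/I⁻ couple is reduced (cathode) and Cr³⁺/Cr is oxidized (anode), so E°cell = E°(I₂/I⁻) − E°(Cr³⁺/Cr).
E°(I₂/I⁻) = E°cell + E°(anode) = +1.288 + (−0.742) = +0.546 V.

+0.546 V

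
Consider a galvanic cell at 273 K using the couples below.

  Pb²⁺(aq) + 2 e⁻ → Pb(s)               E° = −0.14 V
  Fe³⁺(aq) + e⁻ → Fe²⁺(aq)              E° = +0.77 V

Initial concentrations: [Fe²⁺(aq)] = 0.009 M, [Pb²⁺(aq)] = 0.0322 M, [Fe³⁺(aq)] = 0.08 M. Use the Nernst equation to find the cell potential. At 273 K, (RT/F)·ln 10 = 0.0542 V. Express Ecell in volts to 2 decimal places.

+1.00 V

Since E°(Fe³⁺/Fe²⁺) > E°(Pb²⁺/Pb), Fe³⁺/Fe²⁺ serves as the cathode.
The standard potential is +0.77 − (−0.14) = +0.91 V and the balanced reaction transfers n = 2 electrons.
Balancing gives 2 Fe³⁺(aq) + Pb(s) → 2 Fe²⁺(aq) + Pb²⁺(aq); hence Q = ([Fe²⁺(aq)]^2·[Pb²⁺(aq)]) / [Fe³⁺(aq)]^2 = 0.000408 (log Q = −3.390).
By the Nernst equation, E = +0.91 − (0.0542/2)·(−3.390) = +1.00 V.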